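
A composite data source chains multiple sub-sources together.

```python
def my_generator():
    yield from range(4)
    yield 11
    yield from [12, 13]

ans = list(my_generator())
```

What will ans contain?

Step 1: Trace yields in order:
  yield 0
  yield 1
  yield 2
  yield 3
  yield 11
  yield 12
  yield 13
Therefore ans = [0, 1, 2, 3, 11, 12, 13].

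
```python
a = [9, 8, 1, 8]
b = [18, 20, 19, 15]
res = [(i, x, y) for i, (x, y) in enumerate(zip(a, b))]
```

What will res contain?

Step 1: enumerate(zip(a, b)) gives index with paired elements:
  i=0: (9, 18)
  i=1: (8, 20)
  i=2: (1, 19)
  i=3: (8, 15)
Therefore res = [(0, 9, 18), (1, 8, 20), (2, 1, 19), (3, 8, 15)].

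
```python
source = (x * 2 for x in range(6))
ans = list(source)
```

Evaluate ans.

Step 1: For each x in range(6), compute x*2:
  x=0: 0*2 = 0
  x=1: 1*2 = 2
  x=2: 2*2 = 4
  x=3: 3*2 = 6
  x=4: 4*2 = 8
  x=5: 5*2 = 10
Therefore ans = [0, 2, 4, 6, 8, 10].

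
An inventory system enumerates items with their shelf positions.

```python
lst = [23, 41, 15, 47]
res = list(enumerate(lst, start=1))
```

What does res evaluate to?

Step 1: enumerate with start=1:
  (1, 23)
  (2, 41)
  (3, 15)
  (4, 47)
Therefore res = [(1, 23), (2, 41), (3, 15), (4, 47)].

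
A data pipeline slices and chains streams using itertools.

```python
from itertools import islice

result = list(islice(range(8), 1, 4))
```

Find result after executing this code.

Step 1: islice(range(8), 1, 4) takes elements at indices [1, 4).
Step 2: Elements: [1, 2, 3].
Therefore result = [1, 2, 3].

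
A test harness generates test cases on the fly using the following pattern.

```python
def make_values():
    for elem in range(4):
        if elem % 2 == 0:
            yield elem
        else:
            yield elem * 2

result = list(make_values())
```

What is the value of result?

Step 1: For each elem in range(4), yield elem if even, else elem*2:
  elem=0 (even): yield 0
  elem=1 (odd): yield 1*2 = 2
  elem=2 (even): yield 2
  elem=3 (odd): yield 3*2 = 6
Therefore result = [0, 2, 2, 6].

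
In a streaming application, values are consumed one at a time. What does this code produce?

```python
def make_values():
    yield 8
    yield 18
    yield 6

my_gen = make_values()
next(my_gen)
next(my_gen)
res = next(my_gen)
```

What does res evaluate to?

Step 1: make_values() creates a generator.
Step 2: next(my_gen) yields 8 (consumed and discarded).
Step 3: next(my_gen) yields 18 (consumed and discarded).
Step 4: next(my_gen) yields 6, assigned to res.
Therefore res = 6.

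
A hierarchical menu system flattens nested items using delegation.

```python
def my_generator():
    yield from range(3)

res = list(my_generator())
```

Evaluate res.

Step 1: yield from delegates to the iterable, yielding each element.
Step 2: Collected values: [0, 1, 2].
Therefore res = [0, 1, 2].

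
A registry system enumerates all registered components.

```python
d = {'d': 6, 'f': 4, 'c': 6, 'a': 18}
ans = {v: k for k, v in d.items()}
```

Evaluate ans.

Step 1: Invert dict (swap keys and values):
  'd': 6 -> 6: 'd'
  'f': 4 -> 4: 'f'
  'c': 6 -> 6: 'c'
  'a': 18 -> 18: 'a'
Therefore ans = {6: 'c', 4: 'f', 18: 'a'}.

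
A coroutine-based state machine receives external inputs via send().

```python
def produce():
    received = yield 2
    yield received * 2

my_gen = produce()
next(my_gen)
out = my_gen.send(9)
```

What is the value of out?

Step 1: next(my_gen) advances to first yield, producing 2.
Step 2: send(9) resumes, received = 9.
Step 3: yield received * 2 = 9 * 2 = 18.
Therefore out = 18.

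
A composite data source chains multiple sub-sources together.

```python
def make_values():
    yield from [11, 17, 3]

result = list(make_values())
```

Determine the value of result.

Step 1: yield from delegates to the iterable, yielding each element.
Step 2: Collected values: [11, 17, 3].
Therefore result = [11, 17, 3].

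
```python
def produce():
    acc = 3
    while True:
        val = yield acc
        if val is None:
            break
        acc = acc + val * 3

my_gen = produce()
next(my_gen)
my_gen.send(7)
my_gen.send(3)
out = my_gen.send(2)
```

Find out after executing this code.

Step 1: next() -> yield acc=3.
Step 2: send(7) -> val=7, acc = 3 + 7*3 = 24, yield 24.
Step 3: send(3) -> val=3, acc = 24 + 3*3 = 33, yield 33.
Step 4: send(2) -> val=2, acc = 33 + 2*3 = 39, yield 39.
Therefore out = 39.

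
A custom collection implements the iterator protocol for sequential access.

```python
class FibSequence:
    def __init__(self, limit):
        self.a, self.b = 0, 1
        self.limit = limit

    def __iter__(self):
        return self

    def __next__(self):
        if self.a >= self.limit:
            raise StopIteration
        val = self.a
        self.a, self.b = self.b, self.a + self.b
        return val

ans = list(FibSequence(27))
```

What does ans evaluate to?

Step 1: Fibonacci-like sequence (a=0, b=1) until >= 27:
  Yield 0, then a,b = 1,1
  Yield 1, then a,b = 1,2
  Yield 1, then a,b = 2,3
  Yield 2, then a,b = 3,5
  Yield 3, then a,b = 5,8
  Yield 5, then a,b = 8,13
  Yield 8, then a,b = 13,21
  Yield 13, then a,b = 21,34
  Yield 21, then a,b = 34,55
Step 2: 34 >= 27, stop.
Therefore ans = [0, 1, 1, 2, 3, 5, 8, 13, 21].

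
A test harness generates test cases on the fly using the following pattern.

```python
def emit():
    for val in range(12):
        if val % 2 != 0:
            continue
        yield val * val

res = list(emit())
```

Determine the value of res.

Step 1: Only yield val**2 when val is divisible by 2:
  val=0: 0 % 2 == 0, yield 0**2 = 0
  val=2: 2 % 2 == 0, yield 2**2 = 4
  val=4: 4 % 2 == 0, yield 4**2 = 16
  val=6: 6 % 2 == 0, yield 6**2 = 36
  val=8: 8 % 2 == 0, yield 8**2 = 64
  val=10: 10 % 2 == 0, yield 10**2 = 100
Therefore res = [0, 4, 16, 36, 64, 100].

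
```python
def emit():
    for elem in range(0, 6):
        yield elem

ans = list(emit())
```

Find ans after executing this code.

Step 1: The generator yields each value from range(0, 6).
Step 2: list() consumes all yields: [0, 1, 2, 3, 4, 5].
Therefore ans = [0, 1, 2, 3, 4, 5].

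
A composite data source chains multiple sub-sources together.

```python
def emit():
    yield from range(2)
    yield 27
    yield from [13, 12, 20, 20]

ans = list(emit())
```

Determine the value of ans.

Step 1: Trace yields in order:
  yield 0
  yield 1
  yield 27
  yield 13
  yield 12
  yield 20
  yield 20
Therefore ans = [0, 1, 27, 13, 12, 20, 20].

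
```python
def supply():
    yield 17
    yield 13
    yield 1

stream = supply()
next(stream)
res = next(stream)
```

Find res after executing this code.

Step 1: supply() creates a generator.
Step 2: next(stream) yields 17 (consumed and discarded).
Step 3: next(stream) yields 13, assigned to res.
Therefore res = 13.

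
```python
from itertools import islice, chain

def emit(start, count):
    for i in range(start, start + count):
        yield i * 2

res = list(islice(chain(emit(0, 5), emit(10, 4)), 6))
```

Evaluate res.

Step 1: emit(0, 5) yields [0, 2, 4, 6, 8].
Step 2: emit(10, 4) yields [20, 22, 24, 26].
Step 3: chain concatenates: [0, 2, 4, 6, 8, 20, 22, 24, 26].
Step 4: islice takes first 6: [0, 2, 4, 6, 8, 20].
Therefore res = [0, 2, 4, 6, 8, 20].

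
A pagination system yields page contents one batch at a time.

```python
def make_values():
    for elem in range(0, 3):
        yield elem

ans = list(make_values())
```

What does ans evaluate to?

Step 1: The generator yields each value from range(0, 3).
Step 2: list() consumes all yields: [0, 1, 2].
Therefore ans = [0, 1, 2].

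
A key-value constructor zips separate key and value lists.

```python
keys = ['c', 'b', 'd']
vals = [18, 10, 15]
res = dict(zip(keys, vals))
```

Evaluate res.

Step 1: zip pairs keys with values:
  'c' -> 18
  'b' -> 10
  'd' -> 15
Therefore res = {'c': 18, 'b': 10, 'd': 15}.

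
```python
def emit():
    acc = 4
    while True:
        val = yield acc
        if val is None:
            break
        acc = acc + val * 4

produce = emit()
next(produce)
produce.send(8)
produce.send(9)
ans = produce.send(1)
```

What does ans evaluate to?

Step 1: next() -> yield acc=4.
Step 2: send(8) -> val=8, acc = 4 + 8*4 = 36, yield 36.
Step 3: send(9) -> val=9, acc = 36 + 9*4 = 72, yield 72.
Step 4: send(1) -> val=1, acc = 72 + 1*4 = 76, yield 76.
Therefore ans = 76.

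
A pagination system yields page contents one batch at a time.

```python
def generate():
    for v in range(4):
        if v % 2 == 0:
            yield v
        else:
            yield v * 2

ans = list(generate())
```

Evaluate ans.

Step 1: For each v in range(4), yield v if even, else v*2:
  v=0 (even): yield 0
  v=1 (odd): yield 1*2 = 2
  v=2 (even): yield 2
  v=3 (odd): yield 3*2 = 6
Therefore ans = [0, 2, 2, 6].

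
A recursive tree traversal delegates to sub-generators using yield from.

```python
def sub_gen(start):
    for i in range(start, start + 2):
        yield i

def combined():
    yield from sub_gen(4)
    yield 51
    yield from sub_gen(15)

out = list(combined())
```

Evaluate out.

Step 1: combined() delegates to sub_gen(4):
  yield 4
  yield 5
Step 2: yield 51
Step 3: Delegates to sub_gen(15):
  yield 15
  yield 16
Therefore out = [4, 5, 51, 15, 16].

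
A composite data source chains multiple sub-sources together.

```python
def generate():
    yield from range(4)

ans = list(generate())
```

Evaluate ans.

Step 1: yield from delegates to the iterable, yielding each element.
Step 2: Collected values: [0, 1, 2, 3].
Therefore ans = [0, 1, 2, 3].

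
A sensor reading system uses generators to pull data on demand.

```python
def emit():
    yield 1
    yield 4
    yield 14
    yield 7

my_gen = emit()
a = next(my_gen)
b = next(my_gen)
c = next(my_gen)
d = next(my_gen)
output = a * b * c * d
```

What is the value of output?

Step 1: Create generator and consume all values:
  a = next(my_gen) = 1
  b = next(my_gen) = 4
  c = next(my_gen) = 14
  d = next(my_gen) = 7
Step 2: output = 1 * 4 * 14 * 7 = 392.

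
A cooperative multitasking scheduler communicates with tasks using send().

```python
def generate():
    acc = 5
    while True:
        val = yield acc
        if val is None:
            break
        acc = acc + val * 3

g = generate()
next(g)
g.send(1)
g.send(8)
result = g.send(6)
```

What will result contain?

Step 1: next() -> yield acc=5.
Step 2: send(1) -> val=1, acc = 5 + 1*3 = 8, yield 8.
Step 3: send(8) -> val=8, acc = 8 + 8*3 = 32, yield 32.
Step 4: send(6) -> val=6, acc = 32 + 6*3 = 50, yield 50.
Therefore result = 50.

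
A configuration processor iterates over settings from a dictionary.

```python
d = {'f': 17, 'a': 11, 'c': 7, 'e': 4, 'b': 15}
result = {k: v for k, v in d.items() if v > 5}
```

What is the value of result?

Step 1: Filter items where value > 5:
  'f': 17 > 5: kept
  'a': 11 > 5: kept
  'c': 7 > 5: kept
  'e': 4 <= 5: removed
  'b': 15 > 5: kept
Therefore result = {'f': 17, 'a': 11, 'c': 7, 'b': 15}.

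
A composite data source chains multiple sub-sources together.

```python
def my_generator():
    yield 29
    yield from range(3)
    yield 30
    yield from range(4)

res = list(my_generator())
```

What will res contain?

Step 1: Trace yields in order:
  yield 29
  yield 0
  yield 1
  yield 2
  yield 30
  yield 0
  yield 1
  yield 2
  yield 3
Therefore res = [29, 0, 1, 2, 30, 0, 1, 2, 3].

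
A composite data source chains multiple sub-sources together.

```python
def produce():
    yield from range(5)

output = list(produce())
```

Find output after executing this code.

Step 1: yield from delegates to the iterable, yielding each element.
Step 2: Collected values: [0, 1, 2, 3, 4].
Therefore output = [0, 1, 2, 3, 4].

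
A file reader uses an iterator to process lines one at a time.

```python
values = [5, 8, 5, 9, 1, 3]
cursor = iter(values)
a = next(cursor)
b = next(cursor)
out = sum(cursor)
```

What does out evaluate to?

Step 1: Create iterator over [5, 8, 5, 9, 1, 3].
Step 2: a = next() = 5, b = next() = 8.
Step 3: sum() of remaining [5, 9, 1, 3] = 18.
Therefore out = 18.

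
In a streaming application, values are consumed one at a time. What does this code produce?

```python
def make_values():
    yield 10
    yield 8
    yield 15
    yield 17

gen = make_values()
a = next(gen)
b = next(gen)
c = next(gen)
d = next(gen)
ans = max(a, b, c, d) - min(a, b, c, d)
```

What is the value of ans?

Step 1: Create generator and consume all values:
  a = next(gen) = 10
  b = next(gen) = 8
  c = next(gen) = 15
  d = next(gen) = 17
Step 2: max = 17, min = 8, ans = 17 - 8 = 9.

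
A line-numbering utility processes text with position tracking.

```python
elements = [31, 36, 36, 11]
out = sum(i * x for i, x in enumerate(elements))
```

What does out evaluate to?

Step 1: Compute i * x for each (i, x) in enumerate([31, 36, 36, 11]):
  i=0, x=31: 0*31 = 0
  i=1, x=36: 1*36 = 36
  i=2, x=36: 2*36 = 72
  i=3, x=11: 3*11 = 33
Step 2: sum = 0 + 36 + 72 + 33 = 141.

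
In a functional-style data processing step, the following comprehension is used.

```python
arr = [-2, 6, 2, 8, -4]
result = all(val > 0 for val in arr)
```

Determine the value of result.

Step 1: Check val > 0 for each element in [-2, 6, 2, 8, -4]:
  -2 > 0: False
  6 > 0: True
  2 > 0: True
  8 > 0: True
  -4 > 0: False
Step 2: all() returns False.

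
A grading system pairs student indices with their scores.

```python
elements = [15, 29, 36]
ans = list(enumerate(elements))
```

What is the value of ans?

Step 1: enumerate pairs each element with its index:
  (0, 15)
  (1, 29)
  (2, 36)
Therefore ans = [(0, 15), (1, 29), (2, 36)].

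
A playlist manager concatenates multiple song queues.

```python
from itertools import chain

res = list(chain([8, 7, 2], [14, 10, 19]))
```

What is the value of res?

Step 1: chain() concatenates iterables: [8, 7, 2] + [14, 10, 19].
Therefore res = [8, 7, 2, 14, 10, 19].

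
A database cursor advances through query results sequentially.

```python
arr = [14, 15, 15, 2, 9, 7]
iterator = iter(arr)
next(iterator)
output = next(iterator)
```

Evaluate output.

Step 1: Create iterator over [14, 15, 15, 2, 9, 7].
Step 2: next() consumes 14.
Step 3: next() returns 15.
Therefore output = 15.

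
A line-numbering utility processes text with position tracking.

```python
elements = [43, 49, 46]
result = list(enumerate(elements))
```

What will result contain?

Step 1: enumerate pairs each element with its index:
  (0, 43)
  (1, 49)
  (2, 46)
Therefore result = [(0, 43), (1, 49), (2, 46)].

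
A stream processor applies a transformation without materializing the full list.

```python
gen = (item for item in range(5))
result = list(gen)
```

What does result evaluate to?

Step 1: Generator expression iterates range(5): [0, 1, 2, 3, 4].
Step 2: list() collects all values.
Therefore result = [0, 1, 2, 3, 4].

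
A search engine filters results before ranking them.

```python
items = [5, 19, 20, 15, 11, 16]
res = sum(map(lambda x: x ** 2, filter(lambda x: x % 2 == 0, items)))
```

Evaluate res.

Step 1: Filter even numbers from [5, 19, 20, 15, 11, 16]: [20, 16]
Step 2: Square each: [400, 256]
Step 3: Sum = 656.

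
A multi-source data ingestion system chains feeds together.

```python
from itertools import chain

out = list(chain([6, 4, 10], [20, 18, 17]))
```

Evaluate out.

Step 1: chain() concatenates iterables: [6, 4, 10] + [20, 18, 17].
Therefore out = [6, 4, 10, 20, 18, 17].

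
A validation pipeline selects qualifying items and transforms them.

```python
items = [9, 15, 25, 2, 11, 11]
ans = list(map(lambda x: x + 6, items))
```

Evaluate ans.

Step 1: Apply lambda x: x + 6 to each element:
  9 -> 15
  15 -> 21
  25 -> 31
  2 -> 8
  11 -> 17
  11 -> 17
Therefore ans = [15, 21, 31, 8, 17, 17].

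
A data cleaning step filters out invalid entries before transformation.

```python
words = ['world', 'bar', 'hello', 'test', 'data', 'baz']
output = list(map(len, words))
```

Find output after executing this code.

Step 1: Map len() to each word:
  'world' -> 5
  'bar' -> 3
  'hello' -> 5
  'test' -> 4
  'data' -> 4
  'baz' -> 3
Therefore output = [5, 3, 5, 4, 4, 3].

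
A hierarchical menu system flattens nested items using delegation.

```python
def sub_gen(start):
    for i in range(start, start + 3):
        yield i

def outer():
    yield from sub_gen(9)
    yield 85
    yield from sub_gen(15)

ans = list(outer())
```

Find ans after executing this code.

Step 1: outer() delegates to sub_gen(9):
  yield 9
  yield 10
  yield 11
Step 2: yield 85
Step 3: Delegates to sub_gen(15):
  yield 15
  yield 16
  yield 17
Therefore ans = [9, 10, 11, 85, 15, 16, 17].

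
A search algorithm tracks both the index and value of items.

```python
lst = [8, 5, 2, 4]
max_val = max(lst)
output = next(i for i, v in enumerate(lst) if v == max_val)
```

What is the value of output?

Step 1: max([8, 5, 2, 4]) = 8.
Step 2: Find first index where value == 8:
  Index 0: 8 == 8, found!
Therefore output = 0.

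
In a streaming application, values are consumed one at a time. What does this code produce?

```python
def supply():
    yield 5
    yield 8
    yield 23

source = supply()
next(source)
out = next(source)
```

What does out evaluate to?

Step 1: supply() creates a generator.
Step 2: next(source) yields 5 (consumed and discarded).
Step 3: next(source) yields 8, assigned to out.
Therefore out = 8.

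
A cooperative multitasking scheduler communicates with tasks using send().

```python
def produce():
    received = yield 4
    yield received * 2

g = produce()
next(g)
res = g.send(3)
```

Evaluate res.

Step 1: next(g) advances to first yield, producing 4.
Step 2: send(3) resumes, received = 3.
Step 3: yield received * 2 = 3 * 2 = 6.
Therefore res = 6.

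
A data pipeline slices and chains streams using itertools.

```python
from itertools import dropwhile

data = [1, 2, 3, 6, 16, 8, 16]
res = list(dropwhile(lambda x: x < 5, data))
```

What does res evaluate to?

Step 1: dropwhile drops elements while < 5:
  1 < 5: dropped
  2 < 5: dropped
  3 < 5: dropped
  6: kept (dropping stopped)
Step 2: Remaining elements kept regardless of condition.
Therefore res = [6, 16, 8, 16].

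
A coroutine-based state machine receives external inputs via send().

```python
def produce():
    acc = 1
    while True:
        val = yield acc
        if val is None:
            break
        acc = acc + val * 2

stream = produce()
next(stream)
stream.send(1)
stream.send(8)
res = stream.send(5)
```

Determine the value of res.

Step 1: next() -> yield acc=1.
Step 2: send(1) -> val=1, acc = 1 + 1*2 = 3, yield 3.
Step 3: send(8) -> val=8, acc = 3 + 8*2 = 19, yield 19.
Step 4: send(5) -> val=5, acc = 19 + 5*2 = 29, yield 29.
Therefore res = 29.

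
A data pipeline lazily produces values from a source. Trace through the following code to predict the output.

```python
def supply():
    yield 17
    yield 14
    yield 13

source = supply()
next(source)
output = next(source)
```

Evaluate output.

Step 1: supply() creates a generator.
Step 2: next(source) yields 17 (consumed and discarded).
Step 3: next(source) yields 14, assigned to output.
Therefore output = 14.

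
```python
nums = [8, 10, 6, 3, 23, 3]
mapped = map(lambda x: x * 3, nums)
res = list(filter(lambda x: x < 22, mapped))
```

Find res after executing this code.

Step 1: Map x * 3:
  8 -> 24
  10 -> 30
  6 -> 18
  3 -> 9
  23 -> 69
  3 -> 9
Step 2: Filter for < 22:
  24: removed
  30: removed
  18: kept
  9: kept
  69: removed
  9: kept
Therefore res = [18, 9, 9].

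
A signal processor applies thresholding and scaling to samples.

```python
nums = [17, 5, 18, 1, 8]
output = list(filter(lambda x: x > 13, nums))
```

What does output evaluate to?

Step 1: Filter elements > 13:
  17: kept
  5: removed
  18: kept
  1: removed
  8: removed
Therefore output = [17, 18].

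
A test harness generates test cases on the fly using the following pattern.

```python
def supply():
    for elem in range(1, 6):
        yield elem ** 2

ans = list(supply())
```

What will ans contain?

Step 1: For each elem in range(1, 6), yield elem**2:
  elem=1: yield 1**2 = 1
  elem=2: yield 2**2 = 4
  elem=3: yield 3**2 = 9
  elem=4: yield 4**2 = 16
  elem=5: yield 5**2 = 25
Therefore ans = [1, 4, 9, 16, 25].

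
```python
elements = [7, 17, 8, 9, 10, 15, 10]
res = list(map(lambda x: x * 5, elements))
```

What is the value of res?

Step 1: Apply lambda x: x * 5 to each element:
  7 -> 35
  17 -> 85
  8 -> 40
  9 -> 45
  10 -> 50
  15 -> 75
  10 -> 50
Therefore res = [35, 85, 40, 45, 50, 75, 50].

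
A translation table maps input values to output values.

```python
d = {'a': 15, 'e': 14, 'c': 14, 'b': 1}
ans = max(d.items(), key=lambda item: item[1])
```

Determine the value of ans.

Step 1: Find item with maximum value:
  ('a', 15)
  ('e', 14)
  ('c', 14)
  ('b', 1)
Step 2: Maximum value is 15 at key 'a'.
Therefore ans = ('a', 15).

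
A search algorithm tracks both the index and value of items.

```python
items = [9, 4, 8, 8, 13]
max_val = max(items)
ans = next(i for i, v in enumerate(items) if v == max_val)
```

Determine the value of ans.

Step 1: max([9, 4, 8, 8, 13]) = 13.
Step 2: Find first index where value == 13:
  Index 0: 9 != 13
  Index 1: 4 != 13
  Index 2: 8 != 13
  Index 3: 8 != 13
  Index 4: 13 == 13, found!
Therefore ans = 4.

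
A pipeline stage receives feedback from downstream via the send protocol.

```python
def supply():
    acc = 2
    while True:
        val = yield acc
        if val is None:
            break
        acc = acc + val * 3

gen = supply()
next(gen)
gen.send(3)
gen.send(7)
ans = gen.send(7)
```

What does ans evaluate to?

Step 1: next() -> yield acc=2.
Step 2: send(3) -> val=3, acc = 2 + 3*3 = 11, yield 11.
Step 3: send(7) -> val=7, acc = 11 + 7*3 = 32, yield 32.
Step 4: send(7) -> val=7, acc = 32 + 7*3 = 53, yield 53.
Therefore ans = 53.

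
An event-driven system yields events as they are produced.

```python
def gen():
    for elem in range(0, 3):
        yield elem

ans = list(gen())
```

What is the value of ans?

Step 1: The generator yields each value from range(0, 3).
Step 2: list() consumes all yields: [0, 1, 2].
Therefore ans = [0, 1, 2].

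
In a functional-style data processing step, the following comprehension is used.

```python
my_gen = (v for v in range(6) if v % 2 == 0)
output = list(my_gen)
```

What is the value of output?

Step 1: Filter range(6) keeping only even values:
  v=0: even, included
  v=1: odd, excluded
  v=2: even, included
  v=3: odd, excluded
  v=4: even, included
  v=5: odd, excluded
Therefore output = [0, 2, 4].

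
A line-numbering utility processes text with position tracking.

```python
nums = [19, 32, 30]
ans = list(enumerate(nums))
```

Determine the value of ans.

Step 1: enumerate pairs each element with its index:
  (0, 19)
  (1, 32)
  (2, 30)
Therefore ans = [(0, 19), (1, 32), (2, 30)].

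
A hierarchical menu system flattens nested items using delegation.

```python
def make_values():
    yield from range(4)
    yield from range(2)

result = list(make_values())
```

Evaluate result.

Step 1: Trace yields in order:
  yield 0
  yield 1
  yield 2
  yield 3
  yield 0
  yield 1
Therefore result = [0, 1, 2, 3, 0, 1].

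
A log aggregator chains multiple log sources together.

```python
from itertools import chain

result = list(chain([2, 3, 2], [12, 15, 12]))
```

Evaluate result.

Step 1: chain() concatenates iterables: [2, 3, 2] + [12, 15, 12].
Therefore result = [2, 3, 2, 12, 15, 12].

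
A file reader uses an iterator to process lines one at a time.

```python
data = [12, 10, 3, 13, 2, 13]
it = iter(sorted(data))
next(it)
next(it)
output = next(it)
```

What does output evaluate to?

Step 1: sorted([12, 10, 3, 13, 2, 13]) = [2, 3, 10, 12, 13, 13].
Step 2: Create iterator and skip 2 elements.
Step 3: next() returns 10.
Therefore output = 10.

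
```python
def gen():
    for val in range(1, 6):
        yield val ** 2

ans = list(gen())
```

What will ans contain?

Step 1: For each val in range(1, 6), yield val**2:
  val=1: yield 1**2 = 1
  val=2: yield 2**2 = 4
  val=3: yield 3**2 = 9
  val=4: yield 4**2 = 16
  val=5: yield 5**2 = 25
Therefore ans = [1, 4, 9, 16, 25].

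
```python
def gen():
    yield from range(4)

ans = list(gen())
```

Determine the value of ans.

Step 1: yield from delegates to the iterable, yielding each element.
Step 2: Collected values: [0, 1, 2, 3].
Therefore ans = [0, 1, 2, 3].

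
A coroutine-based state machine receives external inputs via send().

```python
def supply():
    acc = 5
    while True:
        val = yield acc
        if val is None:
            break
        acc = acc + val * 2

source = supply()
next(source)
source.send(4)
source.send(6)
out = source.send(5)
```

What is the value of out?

Step 1: next() -> yield acc=5.
Step 2: send(4) -> val=4, acc = 5 + 4*2 = 13, yield 13.
Step 3: send(6) -> val=6, acc = 13 + 6*2 = 25, yield 25.
Step 4: send(5) -> val=5, acc = 25 + 5*2 = 35, yield 35.
Therefore out = 35.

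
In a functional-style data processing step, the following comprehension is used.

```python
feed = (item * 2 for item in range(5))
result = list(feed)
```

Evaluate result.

Step 1: For each item in range(5), compute item*2:
  item=0: 0*2 = 0
  item=1: 1*2 = 2
  item=2: 2*2 = 4
  item=3: 3*2 = 6
  item=4: 4*2 = 8
Therefore result = [0, 2, 4, 6, 8].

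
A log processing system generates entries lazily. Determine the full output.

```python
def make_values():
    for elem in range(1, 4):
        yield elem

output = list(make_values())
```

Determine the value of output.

Step 1: The generator yields each value from range(1, 4).
Step 2: list() consumes all yields: [1, 2, 3].
Therefore output = [1, 2, 3].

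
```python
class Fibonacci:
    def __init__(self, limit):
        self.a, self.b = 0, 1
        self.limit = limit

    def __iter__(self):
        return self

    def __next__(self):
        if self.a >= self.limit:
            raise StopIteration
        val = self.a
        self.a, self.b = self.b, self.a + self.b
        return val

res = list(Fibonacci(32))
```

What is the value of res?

Step 1: Fibonacci-like sequence (a=0, b=1) until >= 32:
  Yield 0, then a,b = 1,1
  Yield 1, then a,b = 1,2
  Yield 1, then a,b = 2,3
  Yield 2, then a,b = 3,5
  Yield 3, then a,b = 5,8
  Yield 5, then a,b = 8,13
  Yield 8, then a,b = 13,21
  Yield 13, then a,b = 21,34
  Yield 21, then a,b = 34,55
Step 2: 34 >= 32, stop.
Therefore res = [0, 1, 1, 2, 3, 5, 8, 13, 21].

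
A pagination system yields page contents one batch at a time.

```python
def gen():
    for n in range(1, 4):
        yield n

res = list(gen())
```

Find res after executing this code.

Step 1: The generator yields each value from range(1, 4).
Step 2: list() consumes all yields: [1, 2, 3].
Therefore res = [1, 2, 3].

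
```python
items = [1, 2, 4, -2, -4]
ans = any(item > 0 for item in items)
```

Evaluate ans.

Step 1: Check item > 0 for each element in [1, 2, 4, -2, -4]:
  1 > 0: True
  2 > 0: True
  4 > 0: True
  -2 > 0: False
  -4 > 0: False
Step 2: any() returns True.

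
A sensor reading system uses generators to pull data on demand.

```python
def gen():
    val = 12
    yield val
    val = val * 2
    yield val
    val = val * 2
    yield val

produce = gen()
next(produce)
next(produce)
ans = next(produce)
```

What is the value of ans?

Step 1: Trace through generator execution:
  Yield 1: val starts at 12, yield 12
  Yield 2: val = 12 * 2 = 24, yield 24
  Yield 3: val = 24 * 2 = 48, yield 48
Step 2: First next() gets 12, second next() gets the second value, third next() yields 48.
Therefore ans = 48.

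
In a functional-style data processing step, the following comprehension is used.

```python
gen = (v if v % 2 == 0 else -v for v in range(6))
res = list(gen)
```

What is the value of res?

Step 1: For each v in range(6), yield v if even, else -v:
  v=0: even, yield 0
  v=1: odd, yield -1
  v=2: even, yield 2
  v=3: odd, yield -3
  v=4: even, yield 4
  v=5: odd, yield -5
Therefore res = [0, -1, 2, -3, 4, -5].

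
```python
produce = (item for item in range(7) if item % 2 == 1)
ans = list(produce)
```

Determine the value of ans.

Step 1: Filter range(7) keeping only odd values:
  item=0: even, excluded
  item=1: odd, included
  item=2: even, excluded
  item=3: odd, included
  item=4: even, excluded
  item=5: odd, included
  item=6: even, excluded
Therefore ans = [1, 3, 5].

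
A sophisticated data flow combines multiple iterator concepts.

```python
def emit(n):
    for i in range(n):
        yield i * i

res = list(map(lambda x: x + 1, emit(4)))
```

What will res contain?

Step 1: emit(4) yields squares: [0, 1, 4, 9].
Step 2: map adds 1 to each: [1, 2, 5, 10].
Therefore res = [1, 2, 5, 10].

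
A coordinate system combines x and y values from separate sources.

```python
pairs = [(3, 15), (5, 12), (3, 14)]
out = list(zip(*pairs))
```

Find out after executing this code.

Step 1: zip(*pairs) transposes: unzips [(3, 15), (5, 12), (3, 14)] into separate sequences.
Step 2: First elements: (3, 5, 3), second elements: (15, 12, 14).
Therefore out = [(3, 5, 3), (15, 12, 14)].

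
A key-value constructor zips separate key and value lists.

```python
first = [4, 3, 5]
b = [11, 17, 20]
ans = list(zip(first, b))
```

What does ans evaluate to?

Step 1: zip pairs elements at same index:
  Index 0: (4, 11)
  Index 1: (3, 17)
  Index 2: (5, 20)
Therefore ans = [(4, 11), (3, 17), (5, 20)].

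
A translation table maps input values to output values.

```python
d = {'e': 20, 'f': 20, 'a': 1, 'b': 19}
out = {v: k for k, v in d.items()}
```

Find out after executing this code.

Step 1: Invert dict (swap keys and values):
  'e': 20 -> 20: 'e'
  'f': 20 -> 20: 'f'
  'a': 1 -> 1: 'a'
  'b': 19 -> 19: 'b'
Therefore out = {20: 'f', 1: 'a', 19: 'b'}.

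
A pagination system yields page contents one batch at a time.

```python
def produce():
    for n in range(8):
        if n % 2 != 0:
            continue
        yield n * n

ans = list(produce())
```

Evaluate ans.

Step 1: Only yield n**2 when n is divisible by 2:
  n=0: 0 % 2 == 0, yield 0**2 = 0
  n=2: 2 % 2 == 0, yield 2**2 = 4
  n=4: 4 % 2 == 0, yield 4**2 = 16
  n=6: 6 % 2 == 0, yield 6**2 = 36
Therefore ans = [0, 4, 16, 36].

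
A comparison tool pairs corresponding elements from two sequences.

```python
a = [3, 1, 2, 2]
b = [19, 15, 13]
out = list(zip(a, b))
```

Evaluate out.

Step 1: zip stops at shortest (len(a)=4, len(b)=3):
  Index 0: (3, 19)
  Index 1: (1, 15)
  Index 2: (2, 13)
Step 2: Last element of a (2) has no pair, dropped.
Therefore out = [(3, 19), (1, 15), (2, 13)].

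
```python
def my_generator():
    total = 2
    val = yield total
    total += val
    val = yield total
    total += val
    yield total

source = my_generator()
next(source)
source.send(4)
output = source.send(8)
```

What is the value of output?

Step 1: next() -> yield total=2.
Step 2: send(4) -> val=4, total = 2+4 = 6, yield 6.
Step 3: send(8) -> val=8, total = 6+8 = 14, yield 14.
Therefore output = 14.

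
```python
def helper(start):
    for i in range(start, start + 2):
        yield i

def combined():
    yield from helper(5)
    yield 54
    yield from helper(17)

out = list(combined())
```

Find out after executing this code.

Step 1: combined() delegates to helper(5):
  yield 5
  yield 6
Step 2: yield 54
Step 3: Delegates to helper(17):
  yield 17
  yield 18
Therefore out = [5, 6, 54, 17, 18].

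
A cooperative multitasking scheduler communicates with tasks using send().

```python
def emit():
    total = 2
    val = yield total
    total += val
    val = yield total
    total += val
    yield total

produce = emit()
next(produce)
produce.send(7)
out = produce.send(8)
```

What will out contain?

Step 1: next() -> yield total=2.
Step 2: send(7) -> val=7, total = 2+7 = 9, yield 9.
Step 3: send(8) -> val=8, total = 9+8 = 17, yield 17.
Therefore out = 17.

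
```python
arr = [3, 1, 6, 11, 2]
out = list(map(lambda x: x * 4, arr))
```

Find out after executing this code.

Step 1: Apply lambda x: x * 4 to each element:
  3 -> 12
  1 -> 4
  6 -> 24
  11 -> 44
  2 -> 8
Therefore out = [12, 4, 24, 44, 8].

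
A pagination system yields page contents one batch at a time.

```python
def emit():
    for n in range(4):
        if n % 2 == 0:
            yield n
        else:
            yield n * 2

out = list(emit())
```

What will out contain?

Step 1: For each n in range(4), yield n if even, else n*2:
  n=0 (even): yield 0
  n=1 (odd): yield 1*2 = 2
  n=2 (even): yield 2
  n=3 (odd): yield 3*2 = 6
Therefore out = [0, 2, 2, 6].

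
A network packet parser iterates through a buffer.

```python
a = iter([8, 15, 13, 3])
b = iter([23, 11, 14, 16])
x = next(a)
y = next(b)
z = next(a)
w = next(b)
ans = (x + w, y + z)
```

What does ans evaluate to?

Step 1: a iterates [8, 15, 13, 3], b iterates [23, 11, 14, 16].
Step 2: x = next(a) = 8, y = next(b) = 23.
Step 3: z = next(a) = 15, w = next(b) = 11.
Step 4: ans = (8 + 11, 23 + 15) = (19, 38).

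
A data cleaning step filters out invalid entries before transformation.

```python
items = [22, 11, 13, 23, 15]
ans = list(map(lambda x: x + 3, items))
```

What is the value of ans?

Step 1: Apply lambda x: x + 3 to each element:
  22 -> 25
  11 -> 14
  13 -> 16
  23 -> 26
  15 -> 18
Therefore ans = [25, 14, 16, 26, 18].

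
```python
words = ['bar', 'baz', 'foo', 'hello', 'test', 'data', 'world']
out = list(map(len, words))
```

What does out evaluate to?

Step 1: Map len() to each word:
  'bar' -> 3
  'baz' -> 3
  'foo' -> 3
  'hello' -> 5
  'test' -> 4
  'data' -> 4
  'world' -> 5
Therefore out = [3, 3, 3, 5, 4, 4, 5].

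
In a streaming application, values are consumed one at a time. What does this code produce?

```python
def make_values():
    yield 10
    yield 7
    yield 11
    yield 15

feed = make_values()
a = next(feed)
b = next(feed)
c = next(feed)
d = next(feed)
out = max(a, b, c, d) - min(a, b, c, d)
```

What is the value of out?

Step 1: Create generator and consume all values:
  a = next(feed) = 10
  b = next(feed) = 7
  c = next(feed) = 11
  d = next(feed) = 15
Step 2: max = 15, min = 7, out = 15 - 7 = 8.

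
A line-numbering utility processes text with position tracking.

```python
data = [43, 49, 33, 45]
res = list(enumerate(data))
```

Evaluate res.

Step 1: enumerate pairs each element with its index:
  (0, 43)
  (1, 49)
  (2, 33)
  (3, 45)
Therefore res = [(0, 43), (1, 49), (2, 33), (3, 45)].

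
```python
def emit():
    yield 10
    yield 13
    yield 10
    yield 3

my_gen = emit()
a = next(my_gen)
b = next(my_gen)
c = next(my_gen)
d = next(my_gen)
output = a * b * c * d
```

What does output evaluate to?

Step 1: Create generator and consume all values:
  a = next(my_gen) = 10
  b = next(my_gen) = 13
  c = next(my_gen) = 10
  d = next(my_gen) = 3
Step 2: output = 10 * 13 * 10 * 3 = 3900.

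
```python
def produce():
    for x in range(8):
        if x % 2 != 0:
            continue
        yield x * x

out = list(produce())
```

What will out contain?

Step 1: Only yield x**2 when x is divisible by 2:
  x=0: 0 % 2 == 0, yield 0**2 = 0
  x=2: 2 % 2 == 0, yield 2**2 = 4
  x=4: 4 % 2 == 0, yield 4**2 = 16
  x=6: 6 % 2 == 0, yield 6**2 = 36
Therefore out = [0, 4, 16, 36].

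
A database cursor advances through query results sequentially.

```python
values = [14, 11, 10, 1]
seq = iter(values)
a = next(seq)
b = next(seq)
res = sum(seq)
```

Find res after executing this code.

Step 1: Create iterator over [14, 11, 10, 1].
Step 2: a = next() = 14, b = next() = 11.
Step 3: sum() of remaining [10, 1] = 11.
Therefore res = 11.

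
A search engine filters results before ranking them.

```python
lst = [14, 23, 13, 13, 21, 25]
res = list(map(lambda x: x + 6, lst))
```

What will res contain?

Step 1: Apply lambda x: x + 6 to each element:
  14 -> 20
  23 -> 29
  13 -> 19
  13 -> 19
  21 -> 27
  25 -> 31
Therefore res = [20, 29, 19, 19, 27, 31].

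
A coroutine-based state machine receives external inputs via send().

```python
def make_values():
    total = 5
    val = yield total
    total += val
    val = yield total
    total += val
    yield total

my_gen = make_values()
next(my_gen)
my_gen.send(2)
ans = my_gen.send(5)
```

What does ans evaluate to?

Step 1: next() -> yield total=5.
Step 2: send(2) -> val=2, total = 5+2 = 7, yield 7.
Step 3: send(5) -> val=5, total = 7+5 = 12, yield 12.
Therefore ans = 12.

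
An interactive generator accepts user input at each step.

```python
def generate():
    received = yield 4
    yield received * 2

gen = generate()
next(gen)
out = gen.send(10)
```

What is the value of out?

Step 1: next(gen) advances to first yield, producing 4.
Step 2: send(10) resumes, received = 10.
Step 3: yield received * 2 = 10 * 2 = 20.
Therefore out = 20.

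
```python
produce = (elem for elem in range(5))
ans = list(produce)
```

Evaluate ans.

Step 1: Generator expression iterates range(5): [0, 1, 2, 3, 4].
Step 2: list() collects all values.
Therefore ans = [0, 1, 2, 3, 4].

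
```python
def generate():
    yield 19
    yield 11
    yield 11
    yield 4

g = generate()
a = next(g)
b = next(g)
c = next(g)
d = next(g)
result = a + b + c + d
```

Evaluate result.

Step 1: Create generator and consume all values:
  a = next(g) = 19
  b = next(g) = 11
  c = next(g) = 11
  d = next(g) = 4
Step 2: result = 19 + 11 + 11 + 4 = 45.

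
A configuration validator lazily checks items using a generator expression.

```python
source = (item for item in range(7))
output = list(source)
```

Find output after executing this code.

Step 1: Generator expression iterates range(7): [0, 1, 2, 3, 4, 5, 6].
Step 2: list() collects all values.
Therefore output = [0, 1, 2, 3, 4, 5, 6].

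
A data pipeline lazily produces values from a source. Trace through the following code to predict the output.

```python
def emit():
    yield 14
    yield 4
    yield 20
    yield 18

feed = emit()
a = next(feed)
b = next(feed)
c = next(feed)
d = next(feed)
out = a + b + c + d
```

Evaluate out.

Step 1: Create generator and consume all values:
  a = next(feed) = 14
  b = next(feed) = 4
  c = next(feed) = 20
  d = next(feed) = 18
Step 2: out = 14 + 4 + 20 + 18 = 56.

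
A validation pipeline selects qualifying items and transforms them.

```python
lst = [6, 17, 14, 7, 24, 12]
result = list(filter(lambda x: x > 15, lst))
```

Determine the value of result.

Step 1: Filter elements > 15:
  6: removed
  17: kept
  14: removed
  7: removed
  24: kept
  12: removed
Therefore result = [17, 24].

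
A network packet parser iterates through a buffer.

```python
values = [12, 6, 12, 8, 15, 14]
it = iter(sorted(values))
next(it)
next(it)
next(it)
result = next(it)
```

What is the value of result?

Step 1: sorted([12, 6, 12, 8, 15, 14]) = [6, 8, 12, 12, 14, 15].
Step 2: Create iterator and skip 3 elements.
Step 3: next() returns 12.
Therefore result = 12.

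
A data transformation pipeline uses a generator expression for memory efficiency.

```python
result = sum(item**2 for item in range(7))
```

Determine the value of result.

Step 1: Compute item**2 for each item in range(7):
  item=0: 0**2 = 0
  item=1: 1**2 = 1
  item=2: 2**2 = 4
  item=3: 3**2 = 9
  item=4: 4**2 = 16
  item=5: 5**2 = 25
  item=6: 6**2 = 36
Step 2: sum = 0 + 1 + 4 + 9 + 16 + 25 + 36 = 91.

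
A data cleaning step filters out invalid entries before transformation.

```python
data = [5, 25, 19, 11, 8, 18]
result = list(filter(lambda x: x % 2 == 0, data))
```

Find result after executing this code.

Step 1: Filter elements divisible by 2:
  5 % 2 = 1: removed
  25 % 2 = 1: removed
  19 % 2 = 1: removed
  11 % 2 = 1: removed
  8 % 2 = 0: kept
  18 % 2 = 0: kept
Therefore result = [8, 18].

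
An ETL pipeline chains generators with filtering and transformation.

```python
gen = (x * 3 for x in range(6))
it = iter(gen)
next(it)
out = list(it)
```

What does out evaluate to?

Step 1: Generator produces [0, 3, 6, 9, 12, 15].
Step 2: next(it) consumes first element (0).
Step 3: list(it) collects remaining: [3, 6, 9, 12, 15].
Therefore out = [3, 6, 9, 12, 15].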